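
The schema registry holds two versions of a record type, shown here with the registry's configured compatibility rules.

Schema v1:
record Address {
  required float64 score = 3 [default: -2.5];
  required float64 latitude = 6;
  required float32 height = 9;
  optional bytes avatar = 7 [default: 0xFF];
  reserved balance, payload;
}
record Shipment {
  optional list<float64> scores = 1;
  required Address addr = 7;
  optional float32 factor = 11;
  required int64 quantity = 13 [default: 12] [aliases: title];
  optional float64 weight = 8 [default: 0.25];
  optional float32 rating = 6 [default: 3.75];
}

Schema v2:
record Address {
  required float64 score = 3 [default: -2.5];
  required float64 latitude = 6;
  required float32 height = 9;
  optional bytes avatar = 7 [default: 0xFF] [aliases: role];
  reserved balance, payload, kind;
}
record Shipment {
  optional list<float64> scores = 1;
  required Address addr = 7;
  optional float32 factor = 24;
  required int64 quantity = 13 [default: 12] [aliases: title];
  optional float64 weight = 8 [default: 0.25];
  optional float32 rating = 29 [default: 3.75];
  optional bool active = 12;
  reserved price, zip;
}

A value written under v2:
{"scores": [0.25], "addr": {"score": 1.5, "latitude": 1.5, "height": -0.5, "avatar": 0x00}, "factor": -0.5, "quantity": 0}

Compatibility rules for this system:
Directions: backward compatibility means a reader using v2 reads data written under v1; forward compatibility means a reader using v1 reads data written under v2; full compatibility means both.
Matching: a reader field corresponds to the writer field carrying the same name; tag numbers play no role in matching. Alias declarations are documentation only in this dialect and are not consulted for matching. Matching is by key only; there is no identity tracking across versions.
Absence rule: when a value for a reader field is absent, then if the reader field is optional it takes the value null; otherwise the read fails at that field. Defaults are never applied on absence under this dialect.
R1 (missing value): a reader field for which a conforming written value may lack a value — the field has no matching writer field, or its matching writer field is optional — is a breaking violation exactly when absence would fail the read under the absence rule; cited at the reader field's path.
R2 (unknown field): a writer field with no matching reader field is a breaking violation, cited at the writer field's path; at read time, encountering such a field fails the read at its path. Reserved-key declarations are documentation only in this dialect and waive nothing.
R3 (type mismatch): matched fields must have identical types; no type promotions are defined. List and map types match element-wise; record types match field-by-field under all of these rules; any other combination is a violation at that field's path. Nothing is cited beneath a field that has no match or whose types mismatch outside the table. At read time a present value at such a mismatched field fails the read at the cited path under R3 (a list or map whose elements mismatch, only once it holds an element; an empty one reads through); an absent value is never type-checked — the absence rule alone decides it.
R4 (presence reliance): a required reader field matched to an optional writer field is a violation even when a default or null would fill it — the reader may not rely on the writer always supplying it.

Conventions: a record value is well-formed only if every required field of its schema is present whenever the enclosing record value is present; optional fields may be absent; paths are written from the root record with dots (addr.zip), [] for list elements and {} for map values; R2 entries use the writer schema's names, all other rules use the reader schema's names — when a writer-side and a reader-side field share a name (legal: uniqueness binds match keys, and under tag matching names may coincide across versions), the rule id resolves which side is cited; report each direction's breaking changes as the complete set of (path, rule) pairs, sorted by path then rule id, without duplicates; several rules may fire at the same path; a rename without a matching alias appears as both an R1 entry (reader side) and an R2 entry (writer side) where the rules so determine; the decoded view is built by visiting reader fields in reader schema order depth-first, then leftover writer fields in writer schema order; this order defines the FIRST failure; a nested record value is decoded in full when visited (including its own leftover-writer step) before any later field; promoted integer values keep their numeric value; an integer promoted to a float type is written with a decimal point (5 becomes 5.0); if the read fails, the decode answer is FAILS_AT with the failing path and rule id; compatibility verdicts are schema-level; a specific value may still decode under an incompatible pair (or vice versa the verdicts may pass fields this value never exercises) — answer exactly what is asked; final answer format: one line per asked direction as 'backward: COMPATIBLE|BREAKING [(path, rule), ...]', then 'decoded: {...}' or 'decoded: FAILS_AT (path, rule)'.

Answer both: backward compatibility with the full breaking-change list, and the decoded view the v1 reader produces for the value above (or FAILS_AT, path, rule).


backward: COMPATIBLE []; decoded: {"scores": [0.25], "addr": {"score": 1.5, "latitude": 1.5, "height": -0.5, "avatar": 0x00}, "factor": -0.5, "quantity": 0, "weight": null, "rating": null}

arrows below run writer -> reader for Shipment
backward pass over Shipment, reader schema v2, writer schema v1:
  writer optional, list<float64> -> list<float64>: reader scores maps from writer scores
  writer required, Address -> Address: reader addr maps from writer addr
  writer optional, float32 -> float32: reader factor maps from writer factor
  writer required, int64 -> int64: reader quantity maps from writer quantity
  writer optional, float64 -> float64: reader weight maps from writer weight
  writer optional, float32 -> float32: reader rating maps from writer rating
  active: no writer-side match
  writer required, float64 -> float64: reader addr.score maps from writer addr.score
  writer required, float64 -> float64: reader addr.latitude maps from writer addr.latitude
  writer required, float32 -> float32: reader addr.height maps from writer addr.height
  writer optional, bytes -> bytes: reader addr.avatar maps from writer addr.avatar
  => backward: COMPATIBLE
decode (reader v1):
  scores := [0.25]
  addr.score := 1.5
  addr.latitude := 1.5
  addr.height := -0.5
  addr.avatar := 0x00
  factor := -0.5
  quantity := 0
  weight := null (not supplied -> null)
  rating := null (not supplied -> null)
  => decoded: {"scores": [0.25], "addr": {"score": 1.5, "latitude": 1.5, "height": -0.5, "avatar": 0x00}, "factor": -0.5, "quantity": 0, "weight": null, "rating": null}
the other Shipment changes do not affect what is asked:
  field rating in record Shipment: tag 6 changed to 29 -> triggers nothing under Shipment's printed rules — same verdict
  field factor in record Shipment: tag 11 changed to 24 -> triggers nothing under Shipment's printed rules — same verdict
  added field active to record Shipment: optional bool, tag 12 (in v2 it sits last) -> affects forward compatibility only, which is not asked


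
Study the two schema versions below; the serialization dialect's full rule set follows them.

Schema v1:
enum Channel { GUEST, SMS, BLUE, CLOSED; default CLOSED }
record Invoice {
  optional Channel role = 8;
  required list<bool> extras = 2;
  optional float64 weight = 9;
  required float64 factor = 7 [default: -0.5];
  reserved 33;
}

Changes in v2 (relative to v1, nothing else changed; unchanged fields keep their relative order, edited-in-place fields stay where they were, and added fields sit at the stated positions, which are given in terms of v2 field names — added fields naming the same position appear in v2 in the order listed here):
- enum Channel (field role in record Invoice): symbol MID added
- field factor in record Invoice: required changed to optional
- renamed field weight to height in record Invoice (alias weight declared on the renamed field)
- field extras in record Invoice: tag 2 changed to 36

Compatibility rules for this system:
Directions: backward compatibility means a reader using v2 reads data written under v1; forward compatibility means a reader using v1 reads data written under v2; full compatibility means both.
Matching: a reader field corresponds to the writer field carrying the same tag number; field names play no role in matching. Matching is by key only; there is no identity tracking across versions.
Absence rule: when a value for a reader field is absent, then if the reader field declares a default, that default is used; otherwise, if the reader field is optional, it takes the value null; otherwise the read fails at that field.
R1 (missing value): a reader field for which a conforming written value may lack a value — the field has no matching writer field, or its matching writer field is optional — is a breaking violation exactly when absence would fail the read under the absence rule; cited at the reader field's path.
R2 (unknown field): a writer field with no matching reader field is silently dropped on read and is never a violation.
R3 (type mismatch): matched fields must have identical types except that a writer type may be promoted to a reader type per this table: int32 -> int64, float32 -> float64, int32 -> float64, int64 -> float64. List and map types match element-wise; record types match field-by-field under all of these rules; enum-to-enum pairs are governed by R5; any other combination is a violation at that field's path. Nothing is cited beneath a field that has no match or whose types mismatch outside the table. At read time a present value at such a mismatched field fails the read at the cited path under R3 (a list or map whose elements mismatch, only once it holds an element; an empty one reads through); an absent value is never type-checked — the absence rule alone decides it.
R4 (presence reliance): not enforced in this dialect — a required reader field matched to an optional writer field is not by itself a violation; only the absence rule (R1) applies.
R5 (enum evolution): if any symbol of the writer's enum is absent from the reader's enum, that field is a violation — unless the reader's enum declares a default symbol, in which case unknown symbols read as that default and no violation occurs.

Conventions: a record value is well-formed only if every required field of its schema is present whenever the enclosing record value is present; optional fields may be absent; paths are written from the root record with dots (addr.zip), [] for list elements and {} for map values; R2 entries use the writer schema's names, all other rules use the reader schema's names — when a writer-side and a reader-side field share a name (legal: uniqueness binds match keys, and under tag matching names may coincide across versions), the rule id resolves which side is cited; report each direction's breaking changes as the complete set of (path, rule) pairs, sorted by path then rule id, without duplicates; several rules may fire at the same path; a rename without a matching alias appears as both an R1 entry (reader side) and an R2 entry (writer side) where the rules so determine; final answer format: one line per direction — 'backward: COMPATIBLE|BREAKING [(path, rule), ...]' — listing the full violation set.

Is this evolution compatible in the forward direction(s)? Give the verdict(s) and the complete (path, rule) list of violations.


the writer's type comes first in each Invoice pair
checking forward for Invoice: reader v1 against writer v2:
  Channel -> Channel, writer optional: role aligns to role
  extras: no writer match
  float64 -> float64, writer optional: weight aligns to height
  float64 -> float64, writer optional: factor aligns to factor
  extras (writer side), unknown to reader
  violation R1 at extras
  => forward: BREAKING (1)
ruling out the remaining Invoice differences:
  enum Channel (field role in record Invoice): symbol MID added -> inert for the asked Invoice verdict: nothing fires
  field factor in record Invoice: required changed to optional -> inert for the asked Invoice verdict: nothing fires
  renamed field weight to height in record Invoice (alias weight declared on the renamed field) -> inert for the asked Invoice verdict: nothing fires

forward: BREAKING [(extras, R1)]


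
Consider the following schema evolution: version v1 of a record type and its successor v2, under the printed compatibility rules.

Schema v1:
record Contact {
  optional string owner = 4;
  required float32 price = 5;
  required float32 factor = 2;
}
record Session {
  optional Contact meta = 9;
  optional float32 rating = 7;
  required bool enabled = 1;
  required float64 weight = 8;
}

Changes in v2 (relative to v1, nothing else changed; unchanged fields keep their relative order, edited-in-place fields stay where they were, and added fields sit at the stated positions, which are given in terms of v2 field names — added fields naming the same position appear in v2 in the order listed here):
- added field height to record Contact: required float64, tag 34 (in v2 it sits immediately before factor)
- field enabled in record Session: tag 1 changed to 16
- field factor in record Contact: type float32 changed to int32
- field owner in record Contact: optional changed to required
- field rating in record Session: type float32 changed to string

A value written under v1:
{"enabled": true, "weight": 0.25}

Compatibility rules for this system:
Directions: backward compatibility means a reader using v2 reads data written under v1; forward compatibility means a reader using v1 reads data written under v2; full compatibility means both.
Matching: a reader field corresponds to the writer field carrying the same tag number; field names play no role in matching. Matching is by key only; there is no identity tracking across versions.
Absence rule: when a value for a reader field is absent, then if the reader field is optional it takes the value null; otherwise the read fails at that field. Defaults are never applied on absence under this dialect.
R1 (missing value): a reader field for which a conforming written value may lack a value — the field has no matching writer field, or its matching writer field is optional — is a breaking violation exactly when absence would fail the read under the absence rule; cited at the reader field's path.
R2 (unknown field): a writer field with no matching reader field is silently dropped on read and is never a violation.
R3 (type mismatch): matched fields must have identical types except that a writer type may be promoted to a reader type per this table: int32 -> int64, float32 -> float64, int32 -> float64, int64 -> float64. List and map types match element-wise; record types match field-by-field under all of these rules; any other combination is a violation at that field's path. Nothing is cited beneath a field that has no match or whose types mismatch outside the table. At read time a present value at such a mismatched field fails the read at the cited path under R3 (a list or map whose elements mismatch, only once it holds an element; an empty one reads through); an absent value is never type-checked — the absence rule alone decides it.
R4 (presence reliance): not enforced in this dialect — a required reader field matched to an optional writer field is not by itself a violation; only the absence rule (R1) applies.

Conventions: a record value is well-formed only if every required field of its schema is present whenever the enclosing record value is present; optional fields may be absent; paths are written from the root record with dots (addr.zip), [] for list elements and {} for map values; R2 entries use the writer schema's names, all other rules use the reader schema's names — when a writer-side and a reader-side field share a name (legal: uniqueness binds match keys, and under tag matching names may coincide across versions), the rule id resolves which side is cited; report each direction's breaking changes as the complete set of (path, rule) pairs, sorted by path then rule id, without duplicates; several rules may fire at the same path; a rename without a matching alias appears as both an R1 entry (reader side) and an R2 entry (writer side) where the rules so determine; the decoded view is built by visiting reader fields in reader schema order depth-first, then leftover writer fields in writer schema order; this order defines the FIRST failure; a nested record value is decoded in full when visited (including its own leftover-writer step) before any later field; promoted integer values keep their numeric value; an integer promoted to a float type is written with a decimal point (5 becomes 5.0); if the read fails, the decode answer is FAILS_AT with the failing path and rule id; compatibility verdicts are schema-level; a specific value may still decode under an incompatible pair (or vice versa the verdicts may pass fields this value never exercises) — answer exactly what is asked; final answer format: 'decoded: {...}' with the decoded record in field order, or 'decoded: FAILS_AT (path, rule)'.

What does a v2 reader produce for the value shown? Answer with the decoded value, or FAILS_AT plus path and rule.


decoded: FAILS_AT (enabled, R1)

in Session below, arrows point writer -> reader
decode (reader v2):
  meta := null (missing; optional => null)
  rating := null (missing; optional => null)
  read fails at enabled under R1 (no fill)
  => FAILS_AT (enabled, R1)
the other Session changes do not affect what is asked:
  added field height to record Contact: required float64, tag 34 (in v2 it sits immediately before factor) -> a verdict-level change on Session — the shown value reads the same
  field factor in record Contact: type float32 changed to int32 -> a verdict-level change on Session — the shown value reads the same
  field owner in record Contact: optional changed to required -> a verdict-level change on Session — the shown value reads the same
  field rating in record Session: type float32 changed to string -> a verdict-level change on Session — the shown value reads the same


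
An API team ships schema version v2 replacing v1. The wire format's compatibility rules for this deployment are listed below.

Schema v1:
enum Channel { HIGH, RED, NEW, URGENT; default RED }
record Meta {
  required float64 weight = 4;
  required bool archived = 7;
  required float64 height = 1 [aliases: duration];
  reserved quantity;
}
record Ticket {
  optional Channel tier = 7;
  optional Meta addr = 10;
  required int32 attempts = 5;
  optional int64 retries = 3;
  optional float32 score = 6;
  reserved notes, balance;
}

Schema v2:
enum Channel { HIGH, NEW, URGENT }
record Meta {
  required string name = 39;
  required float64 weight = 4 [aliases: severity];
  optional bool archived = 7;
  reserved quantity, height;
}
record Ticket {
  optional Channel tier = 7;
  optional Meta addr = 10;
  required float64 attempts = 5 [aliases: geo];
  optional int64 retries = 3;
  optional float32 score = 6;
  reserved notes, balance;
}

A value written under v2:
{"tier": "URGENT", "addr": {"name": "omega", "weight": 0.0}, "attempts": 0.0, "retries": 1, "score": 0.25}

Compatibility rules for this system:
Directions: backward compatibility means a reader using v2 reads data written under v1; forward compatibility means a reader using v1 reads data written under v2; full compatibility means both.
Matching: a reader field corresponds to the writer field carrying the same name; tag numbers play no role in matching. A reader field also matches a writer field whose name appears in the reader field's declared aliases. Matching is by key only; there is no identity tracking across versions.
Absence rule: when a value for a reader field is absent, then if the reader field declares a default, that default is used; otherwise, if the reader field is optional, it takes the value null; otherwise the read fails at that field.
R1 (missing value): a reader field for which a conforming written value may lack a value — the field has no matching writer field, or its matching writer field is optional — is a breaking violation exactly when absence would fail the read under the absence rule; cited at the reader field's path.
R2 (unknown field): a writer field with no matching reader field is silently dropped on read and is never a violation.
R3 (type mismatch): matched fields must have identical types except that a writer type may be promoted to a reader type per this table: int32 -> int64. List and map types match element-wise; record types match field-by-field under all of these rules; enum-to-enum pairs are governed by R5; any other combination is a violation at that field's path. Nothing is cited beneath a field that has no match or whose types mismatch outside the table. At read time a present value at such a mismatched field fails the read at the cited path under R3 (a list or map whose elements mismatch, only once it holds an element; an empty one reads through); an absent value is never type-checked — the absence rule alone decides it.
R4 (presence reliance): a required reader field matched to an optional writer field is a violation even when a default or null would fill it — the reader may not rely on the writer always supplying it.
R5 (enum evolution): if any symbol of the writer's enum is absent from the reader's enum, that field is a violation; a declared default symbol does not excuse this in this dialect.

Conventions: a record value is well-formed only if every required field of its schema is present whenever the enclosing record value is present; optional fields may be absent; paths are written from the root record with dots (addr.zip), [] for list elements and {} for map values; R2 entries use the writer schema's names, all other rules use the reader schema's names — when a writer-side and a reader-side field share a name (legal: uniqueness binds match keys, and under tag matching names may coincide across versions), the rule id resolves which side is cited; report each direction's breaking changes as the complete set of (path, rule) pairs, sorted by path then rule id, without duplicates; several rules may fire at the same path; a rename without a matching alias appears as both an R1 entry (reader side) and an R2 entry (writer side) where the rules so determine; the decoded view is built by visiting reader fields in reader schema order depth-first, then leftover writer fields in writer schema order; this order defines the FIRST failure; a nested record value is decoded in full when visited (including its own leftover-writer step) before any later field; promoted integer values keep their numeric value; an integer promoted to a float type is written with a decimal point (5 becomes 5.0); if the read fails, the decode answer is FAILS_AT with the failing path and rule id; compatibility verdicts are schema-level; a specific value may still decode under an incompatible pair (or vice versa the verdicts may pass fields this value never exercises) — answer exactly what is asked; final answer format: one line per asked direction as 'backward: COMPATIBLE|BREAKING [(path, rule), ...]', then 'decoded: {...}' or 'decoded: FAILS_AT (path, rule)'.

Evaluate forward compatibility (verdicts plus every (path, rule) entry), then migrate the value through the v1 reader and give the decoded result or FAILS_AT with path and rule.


the writer's type comes first in each Ticket pair
forward on Ticket — v1 reading data written by v2:
  tier: paired with writer tier (Channel -> Channel; writer optional)
  addr: paired with writer addr (Meta -> Meta; writer optional)
  attempts: paired with writer attempts (float64 -> int32; writer required)
  retries: paired with writer retries (int64 -> int64; writer optional)
  score: paired with writer score (float32 -> float32; writer optional)
  addr.weight: paired with writer addr.weight (float64 -> float64; writer required)
  addr.archived: paired with writer addr.archived (bool -> bool; writer optional)
  addr.height: no writer match
  writer field addr.name has no reader counterpart
  violation R1 at addr.archived
  violation R4 at addr.archived
  violation R1 at addr.height
  violation R3 at attempts
  => forward: BREAKING (4)
decode walk for Ticket under reader schema v1:
  tier := "URGENT"
  addr.weight := 0.0
  read fails at addr.archived under R1 (no fill)
  => FAILS_AT (addr.archived, R1)
the other Ticket changes do not affect what is asked:
  added field name to record Meta: required string, tag 39 (in v2 it sits immediately before weight) -> fires only in the backward direction of Ticket, which is not asked here
  enum Channel (field tier in record Ticket): symbol RED removed (it was the default; the default is cleared) -> fires only in the backward direction of Ticket, which is not asked here

forward: BREAKING [(addr.archived, R1), (addr.archived, R4), (addr.height, R1), (attempts, R3)]; decoded: FAILS_AT (addr.archived, R1)


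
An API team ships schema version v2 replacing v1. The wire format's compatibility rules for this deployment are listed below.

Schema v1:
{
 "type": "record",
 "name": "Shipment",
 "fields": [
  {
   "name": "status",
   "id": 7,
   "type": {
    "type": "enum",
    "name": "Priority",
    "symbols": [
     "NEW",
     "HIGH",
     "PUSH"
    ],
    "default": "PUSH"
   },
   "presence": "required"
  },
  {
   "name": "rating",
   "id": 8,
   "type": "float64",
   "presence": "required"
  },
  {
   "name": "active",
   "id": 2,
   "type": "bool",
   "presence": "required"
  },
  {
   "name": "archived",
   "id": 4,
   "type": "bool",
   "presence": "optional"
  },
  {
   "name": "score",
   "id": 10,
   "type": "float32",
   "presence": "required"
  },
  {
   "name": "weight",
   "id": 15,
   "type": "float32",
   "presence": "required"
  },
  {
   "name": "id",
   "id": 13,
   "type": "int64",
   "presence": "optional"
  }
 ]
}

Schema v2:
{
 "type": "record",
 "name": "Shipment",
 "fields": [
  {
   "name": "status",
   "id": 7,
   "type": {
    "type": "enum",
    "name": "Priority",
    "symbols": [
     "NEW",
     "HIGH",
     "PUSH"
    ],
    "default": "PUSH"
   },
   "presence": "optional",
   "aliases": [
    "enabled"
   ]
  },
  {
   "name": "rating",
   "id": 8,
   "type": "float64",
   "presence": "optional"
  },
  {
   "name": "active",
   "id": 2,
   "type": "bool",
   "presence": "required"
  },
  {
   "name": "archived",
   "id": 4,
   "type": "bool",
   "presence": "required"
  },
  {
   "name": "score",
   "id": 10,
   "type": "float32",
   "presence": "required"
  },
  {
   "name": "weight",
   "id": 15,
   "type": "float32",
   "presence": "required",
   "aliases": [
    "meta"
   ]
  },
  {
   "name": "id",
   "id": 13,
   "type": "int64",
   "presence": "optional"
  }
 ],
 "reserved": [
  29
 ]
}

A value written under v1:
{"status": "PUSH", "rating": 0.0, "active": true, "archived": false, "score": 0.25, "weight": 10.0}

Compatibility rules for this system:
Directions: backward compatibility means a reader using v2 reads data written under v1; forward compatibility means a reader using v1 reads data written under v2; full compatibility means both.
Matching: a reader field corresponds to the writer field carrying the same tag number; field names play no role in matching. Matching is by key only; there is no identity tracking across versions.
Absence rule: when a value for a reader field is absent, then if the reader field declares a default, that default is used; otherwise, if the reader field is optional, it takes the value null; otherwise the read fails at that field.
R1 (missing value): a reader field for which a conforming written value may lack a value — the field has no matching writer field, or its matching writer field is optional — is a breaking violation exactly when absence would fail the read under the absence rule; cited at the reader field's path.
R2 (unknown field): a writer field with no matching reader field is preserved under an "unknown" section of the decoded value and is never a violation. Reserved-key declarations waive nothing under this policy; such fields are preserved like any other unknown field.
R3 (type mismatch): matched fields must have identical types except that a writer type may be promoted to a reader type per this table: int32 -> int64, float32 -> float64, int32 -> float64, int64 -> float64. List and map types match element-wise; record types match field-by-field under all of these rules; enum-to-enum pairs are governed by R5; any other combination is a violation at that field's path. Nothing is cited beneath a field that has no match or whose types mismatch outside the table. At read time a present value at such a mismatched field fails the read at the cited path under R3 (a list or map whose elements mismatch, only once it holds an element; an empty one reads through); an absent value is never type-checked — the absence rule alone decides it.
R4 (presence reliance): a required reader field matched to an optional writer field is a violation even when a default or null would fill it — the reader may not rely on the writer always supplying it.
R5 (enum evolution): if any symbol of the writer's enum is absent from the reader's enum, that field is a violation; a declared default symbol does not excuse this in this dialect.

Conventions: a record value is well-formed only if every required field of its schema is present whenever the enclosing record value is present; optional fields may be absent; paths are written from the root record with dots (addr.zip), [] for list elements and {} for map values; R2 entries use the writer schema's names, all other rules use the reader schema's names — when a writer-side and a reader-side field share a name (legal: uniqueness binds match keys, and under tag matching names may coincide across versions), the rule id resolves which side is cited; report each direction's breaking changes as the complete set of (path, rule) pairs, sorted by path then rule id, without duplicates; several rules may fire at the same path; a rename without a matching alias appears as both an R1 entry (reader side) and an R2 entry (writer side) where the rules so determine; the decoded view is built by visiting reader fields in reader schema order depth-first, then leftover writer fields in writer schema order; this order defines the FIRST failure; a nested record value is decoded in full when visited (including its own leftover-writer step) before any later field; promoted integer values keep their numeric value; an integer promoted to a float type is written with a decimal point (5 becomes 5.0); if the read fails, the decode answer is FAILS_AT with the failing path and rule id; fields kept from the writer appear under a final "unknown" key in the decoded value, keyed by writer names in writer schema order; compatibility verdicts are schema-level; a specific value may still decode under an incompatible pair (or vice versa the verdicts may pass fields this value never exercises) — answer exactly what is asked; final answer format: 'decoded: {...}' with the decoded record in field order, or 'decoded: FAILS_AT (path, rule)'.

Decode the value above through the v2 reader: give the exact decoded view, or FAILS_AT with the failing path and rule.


decoded: {"status": "PUSH", "rating": 0.0, "active": true, "archived": false, "score": 0.25, "weight": 10.0, "id": null}

in Shipment below, arrows point writer -> reader
decode (reader v2):
  status := "PUSH"
  rating := 0.0
  active := true
  archived := false
  score := 0.25
  weight := 10.0
  id := null (not supplied -> null)
  => decoded: {"status": "PUSH", "rating": 0.0, "active": true, "archived": false, "score": 0.25, "weight": 10.0, "id": null}
checking off the Shipment differences that do not matter here:
  field archived in record Shipment: optional changed to required -> a verdict-level change on Shipment — the shown value reads the same
  field status in record Shipment: required changed to optional -> a verdict-level change on Shipment — the shown value reads the same
  field rating in record Shipment: required changed to optional -> a verdict-level change on Shipment — the shown value reads the same


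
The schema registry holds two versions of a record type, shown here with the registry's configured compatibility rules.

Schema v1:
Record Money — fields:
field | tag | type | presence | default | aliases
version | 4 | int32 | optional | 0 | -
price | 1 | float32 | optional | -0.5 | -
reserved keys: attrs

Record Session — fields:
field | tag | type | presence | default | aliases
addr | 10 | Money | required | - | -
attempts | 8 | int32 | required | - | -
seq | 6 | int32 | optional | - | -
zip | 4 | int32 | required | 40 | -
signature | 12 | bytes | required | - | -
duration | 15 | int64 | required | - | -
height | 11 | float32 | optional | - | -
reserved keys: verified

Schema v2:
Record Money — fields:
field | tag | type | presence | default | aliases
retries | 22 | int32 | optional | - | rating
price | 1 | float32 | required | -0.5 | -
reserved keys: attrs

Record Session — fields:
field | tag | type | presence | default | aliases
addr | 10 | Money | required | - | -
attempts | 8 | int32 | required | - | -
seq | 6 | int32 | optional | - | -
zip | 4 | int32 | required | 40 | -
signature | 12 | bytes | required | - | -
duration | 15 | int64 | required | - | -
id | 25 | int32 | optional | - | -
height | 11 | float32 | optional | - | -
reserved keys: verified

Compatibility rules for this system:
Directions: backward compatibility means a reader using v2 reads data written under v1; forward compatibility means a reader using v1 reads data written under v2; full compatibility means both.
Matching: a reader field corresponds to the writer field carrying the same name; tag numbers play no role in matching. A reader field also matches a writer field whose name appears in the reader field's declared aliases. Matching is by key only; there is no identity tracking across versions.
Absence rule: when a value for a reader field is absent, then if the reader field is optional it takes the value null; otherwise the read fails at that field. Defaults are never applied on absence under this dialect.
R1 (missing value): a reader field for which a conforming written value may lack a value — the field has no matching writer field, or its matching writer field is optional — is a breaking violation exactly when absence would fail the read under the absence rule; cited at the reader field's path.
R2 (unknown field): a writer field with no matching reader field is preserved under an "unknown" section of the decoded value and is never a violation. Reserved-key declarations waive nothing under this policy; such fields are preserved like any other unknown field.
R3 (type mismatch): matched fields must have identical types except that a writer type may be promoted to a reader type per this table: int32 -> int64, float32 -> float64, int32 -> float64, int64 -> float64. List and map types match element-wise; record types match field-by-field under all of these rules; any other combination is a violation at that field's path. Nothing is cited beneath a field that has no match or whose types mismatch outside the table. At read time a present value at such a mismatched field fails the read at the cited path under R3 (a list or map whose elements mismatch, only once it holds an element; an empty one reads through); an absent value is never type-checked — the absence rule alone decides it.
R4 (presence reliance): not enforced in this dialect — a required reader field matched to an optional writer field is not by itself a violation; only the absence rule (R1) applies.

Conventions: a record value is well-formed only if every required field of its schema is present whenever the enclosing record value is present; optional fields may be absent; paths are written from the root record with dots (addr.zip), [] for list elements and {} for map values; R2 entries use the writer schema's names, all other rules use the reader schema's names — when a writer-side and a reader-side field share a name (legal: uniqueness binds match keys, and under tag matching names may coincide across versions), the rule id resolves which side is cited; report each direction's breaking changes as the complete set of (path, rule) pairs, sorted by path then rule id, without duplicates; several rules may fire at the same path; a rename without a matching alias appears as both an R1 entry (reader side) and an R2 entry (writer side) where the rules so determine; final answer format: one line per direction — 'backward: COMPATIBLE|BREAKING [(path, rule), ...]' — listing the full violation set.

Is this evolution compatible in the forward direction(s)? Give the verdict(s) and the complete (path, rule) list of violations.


forward: COMPATIBLE []

arrows below run writer -> reader for Session
checking forward for Session: reader v1 against writer v2:
  writer required, Money -> Money: reader addr maps from writer addr
  writer required, int32 -> int32: reader attempts maps from writer attempts
  writer optional, int32 -> int32: reader seq maps from writer seq
  writer required, int32 -> int32: reader zip maps from writer zip
  writer required, bytes -> bytes: reader signature maps from writer signature
  writer required, int64 -> int64: reader duration maps from writer duration
  writer optional, float32 -> float32: reader height maps from writer height
  writer field id has no reader counterpart
  no writer field matches reader addr.version
  writer required, float32 -> float32: reader addr.price maps from writer addr.price
  writer field addr.retries has no reader counterpart
  => forward verdict for Session: COMPATIBLE, no violations
checking off the Session differences that do not matter here:
  added field retries to record Money: optional int32, tag 22 (in v2 it sits immediately before price) -> no rule fires on it in Session's dialect; the asked verdict holds
  removed field version from record Money -> no rule fires on it in Session's dialect; the asked verdict holds
  added field id to record Session: optional int32, tag 25 (in v2 it sits immediately before height) -> no rule fires on it in Session's dialect; the asked verdict holds
  field price in record Money: optional changed to required -> matters only for Session's backward compatibility — outside the asked direction


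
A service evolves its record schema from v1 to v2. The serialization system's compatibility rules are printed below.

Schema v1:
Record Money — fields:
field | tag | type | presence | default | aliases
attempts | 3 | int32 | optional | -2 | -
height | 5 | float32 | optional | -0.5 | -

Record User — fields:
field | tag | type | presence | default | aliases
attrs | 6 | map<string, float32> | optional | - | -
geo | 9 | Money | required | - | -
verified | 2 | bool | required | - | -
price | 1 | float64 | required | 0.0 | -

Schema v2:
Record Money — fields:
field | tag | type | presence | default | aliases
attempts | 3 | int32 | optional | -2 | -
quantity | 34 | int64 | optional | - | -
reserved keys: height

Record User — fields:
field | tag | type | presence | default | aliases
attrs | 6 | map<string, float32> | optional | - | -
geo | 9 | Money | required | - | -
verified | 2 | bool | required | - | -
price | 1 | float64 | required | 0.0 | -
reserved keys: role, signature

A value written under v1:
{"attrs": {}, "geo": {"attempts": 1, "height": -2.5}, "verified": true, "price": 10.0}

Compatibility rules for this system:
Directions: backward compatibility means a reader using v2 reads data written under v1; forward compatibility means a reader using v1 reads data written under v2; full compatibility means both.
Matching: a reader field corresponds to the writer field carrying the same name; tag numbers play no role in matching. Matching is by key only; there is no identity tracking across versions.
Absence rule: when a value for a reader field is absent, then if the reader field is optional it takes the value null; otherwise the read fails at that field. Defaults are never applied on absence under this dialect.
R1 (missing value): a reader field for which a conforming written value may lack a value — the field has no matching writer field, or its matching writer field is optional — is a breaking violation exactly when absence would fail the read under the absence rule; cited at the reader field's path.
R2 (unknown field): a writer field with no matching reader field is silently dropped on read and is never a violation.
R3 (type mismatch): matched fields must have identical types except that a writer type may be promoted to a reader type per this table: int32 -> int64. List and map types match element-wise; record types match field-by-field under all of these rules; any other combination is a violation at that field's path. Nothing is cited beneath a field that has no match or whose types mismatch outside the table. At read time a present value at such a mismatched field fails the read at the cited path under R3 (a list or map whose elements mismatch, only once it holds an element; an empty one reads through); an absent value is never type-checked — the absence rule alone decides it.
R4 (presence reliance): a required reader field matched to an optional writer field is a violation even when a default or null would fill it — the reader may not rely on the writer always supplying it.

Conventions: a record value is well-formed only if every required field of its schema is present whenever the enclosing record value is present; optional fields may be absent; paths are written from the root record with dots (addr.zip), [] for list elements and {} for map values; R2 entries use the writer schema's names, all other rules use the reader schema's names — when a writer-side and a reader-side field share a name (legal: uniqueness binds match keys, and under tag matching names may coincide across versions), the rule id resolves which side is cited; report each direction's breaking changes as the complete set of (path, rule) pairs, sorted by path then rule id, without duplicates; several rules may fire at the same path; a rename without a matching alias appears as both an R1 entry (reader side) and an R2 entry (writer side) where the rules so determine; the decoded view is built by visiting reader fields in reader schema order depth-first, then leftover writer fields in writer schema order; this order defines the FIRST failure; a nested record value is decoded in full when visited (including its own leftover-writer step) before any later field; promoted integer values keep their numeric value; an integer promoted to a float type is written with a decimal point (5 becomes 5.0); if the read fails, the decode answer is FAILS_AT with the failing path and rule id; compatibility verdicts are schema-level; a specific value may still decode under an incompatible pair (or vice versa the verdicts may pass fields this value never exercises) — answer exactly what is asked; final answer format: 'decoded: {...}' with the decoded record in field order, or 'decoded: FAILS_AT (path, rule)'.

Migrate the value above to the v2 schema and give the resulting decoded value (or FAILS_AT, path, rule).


in User below, arrows point writer -> reader
decoding the User value with the v2 reader:
  attrs := {}
  geo.attempts := 1
  geo.quantity := null (absent, optional -> null)
  writer geo.height: unknown -> dropped
  verified := true
  price := 10.0
  => decoded: {"attrs": {}, "geo": {"attempts": 1, "quantity": null}, "verified": true, "price": 10.0}

decoded: {"attrs": {}, "geo": {"attempts": 1, "quantity": null}, "verified": true, "price": 10.0}
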